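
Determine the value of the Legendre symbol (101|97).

(101|97)
  = (4|97)    [101 ≡ 4 mod 97]
  = (1|97)    [97 ≡ 1 mod 8 ⇒ (2|97)^2 = +1]
  = 1    [(1|97) = 1]

1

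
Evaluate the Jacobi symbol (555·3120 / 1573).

0

By multiplicativity, (555·3120 / 1573) = (555 / 1573)·(3120 / 1573).
First factor (555 / 1573):
1573 ≡ 1 (mod 4), so quadratic reciprocity gives (555 / 1573) = (1573 / 555). Reduce: 1573 ≡ 463 (mod 555). Now have (463 / 555).
Both 463 ≡ 3 and 555 ≡ 3 (mod 4), so reciprocity gives (463 / 555) = -(555 / 463). Reduce: 555 ≡ 92 (mod 463). Now have -(92 / 463).
Factor out 2: 92 = 2^2·23. Since 463 ≡ 7 (mod 8), (2 / 463) = +1, and (2 / 463)^2 = +1. Now have -(23 / 463).
Both 23 ≡ 3 and 463 ≡ 3 (mod 4), so reciprocity gives (23 / 463) = -(463 / 23). Reduce: 463 ≡ 3 (mod 23). Now have (3 / 23).
Both 3 ≡ 3 and 23 ≡ 3 (mod 4), so reciprocity gives (3 / 23) = -(23 / 3). Reduce: 23 ≡ 2 (mod 3). Now have -(2 / 3).
Factor out 2: 2 = 2. Since 3 ≡ 3 (mod 8), (2 / 3) = -1. Now have (1 / 3).
(1 / 3) = 1. Collecting the sign factors: 1.
Second factor (3120 / 1573):
Reduce the numerator: 3120 ≡ 1547 (mod 1573), so (3120 / 1573) = (1547 / 1573).
1573 ≡ 1 (mod 4), so quadratic reciprocity gives (1547 / 1573) = (1573 / 1547). Reduce: 1573 ≡ 26 (mod 1547). Now have (26 / 1547).
Factor out 2: 26 = 2·13. Since 1547 ≡ 3 (mod 8), (2 / 1547) = -1. Now have -(13 / 1547).
13 ≡ 1 (mod 4), so quadratic reciprocity gives (13 / 1547) = (1547 / 13). Reduce: 1547 ≡ 0 (mod 13). Now have -(0 / 13).
The numerator is now 0 with denominator 13 > 1: the symbol is 0.
Product: (1)·(0) = 0.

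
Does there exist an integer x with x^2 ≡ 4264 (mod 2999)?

no

Reduce the numerator: 4264 ≡ 1265 (mod 2999), so (4264|2999) = (1265|2999).
1265 ≡ 1 (mod 4), so quadratic reciprocity gives (1265|2999) = (2999|1265). Reduce: 2999 ≡ 469 (mod 1265). Now have (469|1265).
469 ≡ 1 (mod 4), so quadratic reciprocity gives (469|1265) = (1265|469). Reduce: 1265 ≡ 327 (mod 469). Now have (327|469).
469 ≡ 1 (mod 4), so quadratic reciprocity gives (327|469) = (469|327). Reduce: 469 ≡ 142 (mod 327). Now have (142|327).
Factor out 2: 142 = 2·71. Since 327 ≡ 7 (mod 8), (2|327) = +1. Now have (71|327).
Both 71 ≡ 3 and 327 ≡ 3 (mod 4), so reciprocity gives (71|327) = -(327|71). Reduce: 327 ≡ 43 (mod 71). Now have -(43|71).
Both 43 ≡ 3 and 71 ≡ 3 (mod 4), so reciprocity gives (43|71) = -(71|43). Reduce: 71 ≡ 28 (mod 43). Now have (28|43).
Factor out 2: 28 = 2^2·7. Since 43 ≡ 3 (mod 8), (2|43) = -1, and (2|43)^2 = +1. Now have (7|43).
Both 7 ≡ 3 and 43 ≡ 3 (mod 4), so reciprocity gives (7|43) = -(43|7). Reduce: 43 ≡ 1 (mod 7). Now have -(1|7).
(1|7) = 1. Collecting the sign factors: -1.
The Legendre symbol is -1, so x^2 ≡ 4264 (mod 2999) has no solution.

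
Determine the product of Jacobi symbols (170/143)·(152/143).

1

By multiplicativity, (170·152/143) = (170/143)·(152/143).
First factor (170/143):
Reduce the numerator: 170 ≡ 27 (mod 143), so (170/143) = (27/143).
Both 27 ≡ 3 and 143 ≡ 3 (mod 4), so reciprocity gives (27/143) = -(143/27). Reduce: 143 ≡ 8 (mod 27). Now have -(8/27).
Factor out 2: 8 = 2^3. Since 27 ≡ 3 (mod 8), (2/27) = -1, and (2/27)^3 = -1. Now have (1/27).
(1/27) = 1. Collecting the sign factors: 1.
Second factor (152/143):
Reduce the numerator: 152 ≡ 9 (mod 143), so (152/143) = (9/143).
9 ≡ 1 (mod 4), so quadratic reciprocity gives (9/143) = (143/9). Reduce: 143 ≡ 8 (mod 9). Now have (8/9).
Factor out 2: 8 = 2^3. Since 9 ≡ 1 (mod 8), (2/9) = +1, and (2/9)^3 = +1. Now have (1/9).
(1/9) = 1. Collecting the sign factors: 1.
Product: (1)·(1) = 1.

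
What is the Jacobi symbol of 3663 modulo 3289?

0

(3663 / 3289)
  = (374 / 3289)    [3663 ≡ 374 mod 3289]
  = (187 / 3289)    [3289 ≡ 1 mod 8 ⇒ (2 / 3289) = +1]
  = (3289 / 187)    [QR: 3289 ≡ 1 mod 4, sign kept]
  = (110 / 187)    [3289 ≡ 110 mod 187]
  = -(55 / 187)    [187 ≡ 3 mod 8 ⇒ (2 / 187) = -1]
  = (187 / 55)    [QR: both ≡ 3 mod 4, sign flips]
  = (22 / 55)    [187 ≡ 22 mod 55]
  = (11 / 55)    [55 ≡ 7 mod 8 ⇒ (2 / 55) = +1]
  = -(55 / 11)    [QR: both ≡ 3 mod 4, sign flips]
  = -(0 / 11)    [55 ≡ 0 mod 11]
  = 0    [numerator 0, gcd > 1]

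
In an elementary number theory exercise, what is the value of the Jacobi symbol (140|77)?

(140|77)
  = (63|77)    [140 ≡ 63 mod 77]
  = (77|63)    [QR: 77 ≡ 1 mod 4, sign kept]
  = (14|63)    [77 ≡ 14 mod 63]
  = (7|63)    [63 ≡ 7 mod 8 ⇒ (2|63) = +1]
  = -(63|7)    [QR: both ≡ 3 mod 4, sign flips]
  = -(0|7)    [63 ≡ 0 mod 7]
  = 0    [numerator 0, gcd > 1]

0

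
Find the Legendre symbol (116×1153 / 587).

-1

By multiplicativity, (116·1153 / 587) = (116 / 587)·(1153 / 587).
First factor (116 / 587):
(116 / 587)
  = (29 / 587)    [587 ≡ 3 mod 8 ⇒ (2 / 587)^2 = +1]
  = (587 / 29)    [QR: 29 ≡ 1 mod 4, sign kept]
  = (7 / 29)    [587 ≡ 7 mod 29]
  = (29 / 7)    [QR: 29 ≡ 1 mod 4, sign kept]
  = (1 / 7)    [29 ≡ 1 mod 7]
  = 1    [(1 / 7) = 1]
Second factor (1153 / 587):
(1153 / 587)
  = (566 / 587)    [1153 ≡ 566 mod 587]
  = -(283 / 587)    [587 ≡ 3 mod 8 ⇒ (2 / 587) = -1]
  = (587 / 283)    [QR: both ≡ 3 mod 4, sign flips]
  = (21 / 283)    [587 ≡ 21 mod 283]
  = (283 / 21)    [QR: 21 ≡ 1 mod 4, sign kept]
  = (10 / 21)    [283 ≡ 10 mod 21]
  = -(5 / 21)    [21 ≡ 5 mod 8 ⇒ (2 / 21) = -1]
  = -(21 / 5)    [QR: 5 ≡ 1 mod 4, sign kept]
  = -(1 / 5)    [21 ≡ 1 mod 5]
  = -1    [(1 / 5) = 1]
Product: (1)·(-1) = -1.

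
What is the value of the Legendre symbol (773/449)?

1

(773/449)
  = (324/449)    [773 ≡ 324 mod 449]
  = (81/449)    [449 ≡ 1 mod 8 ⇒ (2/449)^2 = +1]
  = (449/81)    [QR: 81 ≡ 1 mod 4, sign kept]
  = (44/81)    [449 ≡ 44 mod 81]
  = (11/81)    [81 ≡ 1 mod 8 ⇒ (2/81)^2 = +1]
  = (81/11)    [QR: 81 ≡ 1 mod 4, sign kept]
  = (4/11)    [81 ≡ 4 mod 11]
  = (1/11)    [11 ≡ 3 mod 8 ⇒ (2/11)^2 = +1]
  = 1    [(1/11) = 1]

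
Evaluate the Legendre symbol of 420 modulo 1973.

Factor out 2: 420 = 2^2·105. Since 1973 ≡ 5 (mod 8), (2 / 1973) = -1, and (2 / 1973)^2 = +1. Now have (105 / 1973).
105 ≡ 1 (mod 4), so quadratic reciprocity gives (105 / 1973) = (1973 / 105). Reduce: 1973 ≡ 83 (mod 105). Now have (83 / 105).
105 ≡ 1 (mod 4), so quadratic reciprocity gives (83 / 105) = (105 / 83). Reduce: 105 ≡ 22 (mod 83). Now have (22 / 83).
Factor out 2: 22 = 2·11. Since 83 ≡ 3 (mod 8), (2 / 83) = -1. Now have -(11 / 83).
Both 11 ≡ 3 and 83 ≡ 3 (mod 4), so reciprocity gives (11 / 83) = -(83 / 11). Reduce: 83 ≡ 6 (mod 11). Now have (6 / 11).
Factor out 2: 6 = 2·3. Since 11 ≡ 3 (mod 8), (2 / 11) = -1. Now have -(3 / 11).
Both 3 ≡ 3 and 11 ≡ 3 (mod 4), so reciprocity gives (3 / 11) = -(11 / 3). Reduce: 11 ≡ 2 (mod 3). Now have (2 / 3).
Factor out 2: 2 = 2. Since 3 ≡ 3 (mod 8), (2 / 3) = -1. Now have -(1 / 3).
(1 / 3) = 1. Collecting the sign factors: -1.

-1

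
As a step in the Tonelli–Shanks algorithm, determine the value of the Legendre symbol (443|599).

-1

Both 443 ≡ 3 and 599 ≡ 3 (mod 4), so reciprocity gives (443|599) = -(599|443). Reduce: 599 ≡ 156 (mod 443). Now have -(156|443).
Factor out 2: 156 = 2^2·39. Since 443 ≡ 3 (mod 8), (2|443) = -1, and (2|443)^2 = +1. Now have -(39|443).
Both 39 ≡ 3 and 443 ≡ 3 (mod 4), so reciprocity gives (39|443) = -(443|39). Reduce: 443 ≡ 14 (mod 39). Now have (14|39).
Factor out 2: 14 = 2·7. Since 39 ≡ 7 (mod 8), (2|39) = +1. Now have (7|39).
Both 7 ≡ 3 and 39 ≡ 3 (mod 4), so reciprocity gives (7|39) = -(39|7). Reduce: 39 ≡ 4 (mod 7). Now have -(4|7).
Factor out 2: 4 = 2^2. Since 7 ≡ 7 (mod 8), (2|7) = +1, and (2|7)^2 = +1. Now have -(1|7).
(1|7) = 1. Collecting the sign factors: -1.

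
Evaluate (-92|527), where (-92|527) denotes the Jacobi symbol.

(-92|527)
  = -(92|527)    [527 ≡ 3 mod 4 ⇒ (-1|527) = -1]
  = -(23|527)    [527 ≡ 7 mod 8 ⇒ (2|527)^2 = +1]
  = (527|23)    [QR: both ≡ 3 mod 4, sign flips]
  = (21|23)    [527 ≡ 21 mod 23]
  = (23|21)    [QR: 21 ≡ 1 mod 4, sign kept]
  = (2|21)    [23 ≡ 2 mod 21]
  = -(1|21)    [21 ≡ 5 mod 8 ⇒ (2|21) = -1]
  = -1    [(1|21) = 1]

-1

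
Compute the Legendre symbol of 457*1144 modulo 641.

By multiplicativity, (457·1144|641) = (457|641)·(1144|641).
First factor (457|641):
457 ≡ 1 (mod 4), so quadratic reciprocity gives (457|641) = (641|457). Reduce: 641 ≡ 184 (mod 457). Now have (184|457).
Factor out 2: 184 = 2^3·23. Since 457 ≡ 1 (mod 8), (2|457) = +1, and (2|457)^3 = +1. Now have (23|457).
457 ≡ 1 (mod 4), so quadratic reciprocity gives (23|457) = (457|23). Reduce: 457 ≡ 20 (mod 23). Now have (20|23).
Factor out 2: 20 = 2^2·5. Since 23 ≡ 7 (mod 8), (2|23) = +1, and (2|23)^2 = +1. Now have (5|23).
5 ≡ 1 (mod 4), so quadratic reciprocity gives (5|23) = (23|5). Reduce: 23 ≡ 3 (mod 5). Now have (3|5).
5 ≡ 1 (mod 4), so quadratic reciprocity gives (3|5) = (5|3). Reduce: 5 ≡ 2 (mod 3). Now have (2|3).
Factor out 2: 2 = 2. Since 3 ≡ 3 (mod 8), (2|3) = -1. Now have -(1|3).
(1|3) = 1. Collecting the sign factors: -1.
Second factor (1144|641):
Reduce the numerator: 1144 ≡ 503 (mod 641), so (1144|641) = (503|641).
641 ≡ 1 (mod 4), so quadratic reciprocity gives (503|641) = (641|503). Reduce: 641 ≡ 138 (mod 503). Now have (138|503).
Factor out 2: 138 = 2·69. Since 503 ≡ 7 (mod 8), (2|503) = +1. Now have (69|503).
69 ≡ 1 (mod 4), so quadratic reciprocity gives (69|503) = (503|69). Reduce: 503 ≡ 20 (mod 69). Now have (20|69).
Factor out 2: 20 = 2^2·5. Since 69 ≡ 5 (mod 8), (2|69) = -1, and (2|69)^2 = +1. Now have (5|69).
5 ≡ 1 (mod 4), so quadratic reciprocity gives (5|69) = (69|5). Reduce: 69 ≡ 4 (mod 5). Now have (4|5).
Factor out 2: 4 = 2^2. Since 5 ≡ 5 (mod 8), (2|5) = -1, and (2|5)^2 = +1. Now have (1|5).
(1|5) = 1. Collecting the sign factors: 1.
Product: (-1)·(1) = -1.

-1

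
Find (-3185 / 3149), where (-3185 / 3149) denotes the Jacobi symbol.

1

Reduce the numerator: -3185 ≡ 3113 (mod 3149), so (-3185 / 3149) = (3113 / 3149).
3113 ≡ 1 (mod 4), so quadratic reciprocity gives (3113 / 3149) = (3149 / 3113). Reduce: 3149 ≡ 36 (mod 3113). Now have (36 / 3113).
Factor out 2: 36 = 2^2·9. Since 3113 ≡ 1 (mod 8), (2 / 3113) = +1, and (2 / 3113)^2 = +1. Now have (9 / 3113).
9 ≡ 1 (mod 4), so quadratic reciprocity gives (9 / 3113) = (3113 / 9). Reduce: 3113 ≡ 8 (mod 9). Now have (8 / 9).
Factor out 2: 8 = 2^3. Since 9 ≡ 1 (mod 8), (2 / 9) = +1, and (2 / 9)^3 = +1. Now have (1 / 9).
(1 / 9) = 1. Collecting the sign factors: 1.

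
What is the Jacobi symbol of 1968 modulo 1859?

-1

(1968 / 1859)
  = (109 / 1859)    [1968 ≡ 109 mod 1859]
  = (1859 / 109)    [QR: 109 ≡ 1 mod 4, sign kept]
  = (6 / 109)    [1859 ≡ 6 mod 109]
  = -(3 / 109)    [109 ≡ 5 mod 8 ⇒ (2 / 109) = -1]
  = -(109 / 3)    [QR: 109 ≡ 1 mod 4, sign kept]
  = -(1 / 3)    [109 ≡ 1 mod 3]
  = -1    [(1 / 3) = 1]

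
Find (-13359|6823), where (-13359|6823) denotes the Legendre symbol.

-1

(-13359|6823)
  = (287|6823)    [-13359 ≡ 287 mod 6823]
  = -(6823|287)    [QR: both ≡ 3 mod 4, sign flips]
  = -(222|287)    [6823 ≡ 222 mod 287]
  = -(111|287)    [287 ≡ 7 mod 8 ⇒ (2|287) = +1]
  = (287|111)    [QR: both ≡ 3 mod 4, sign flips]
  = (65|111)    [287 ≡ 65 mod 111]
  = (111|65)    [QR: 65 ≡ 1 mod 4, sign kept]
  = (46|65)    [111 ≡ 46 mod 65]
  = (23|65)    [65 ≡ 1 mod 8 ⇒ (2|65) = +1]
  = (65|23)    [QR: 65 ≡ 1 mod 4, sign kept]
  = (19|23)    [65 ≡ 19 mod 23]
  = -(23|19)    [QR: both ≡ 3 mod 4, sign flips]
  = -(4|19)    [23 ≡ 4 mod 19]
  = -(1|19)    [19 ≡ 3 mod 8 ⇒ (2|19)^2 = +1]
  = -1    [(1|19) = 1]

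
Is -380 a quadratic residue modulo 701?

Reduce the numerator: -380 ≡ 321 (mod 701), so (-380|701) = (321|701).
321 ≡ 1 (mod 4), so quadratic reciprocity gives (321|701) = (701|321). Reduce: 701 ≡ 59 (mod 321). Now have (59|321).
321 ≡ 1 (mod 4), so quadratic reciprocity gives (59|321) = (321|59). Reduce: 321 ≡ 26 (mod 59). Now have (26|59).
Factor out 2: 26 = 2·13. Since 59 ≡ 3 (mod 8), (2|59) = -1. Now have -(13|59).
13 ≡ 1 (mod 4), so quadratic reciprocity gives (13|59) = (59|13). Reduce: 59 ≡ 7 (mod 13). Now have -(7|13).
13 ≡ 1 (mod 4), so quadratic reciprocity gives (7|13) = (13|7). Reduce: 13 ≡ 6 (mod 7). Now have -(6|7).
Factor out 2: 6 = 2·3. Since 7 ≡ 7 (mod 8), (2|7) = +1. Now have -(3|7).
Both 3 ≡ 3 and 7 ≡ 3 (mod 4), so reciprocity gives (3|7) = -(7|3). Reduce: 7 ≡ 1 (mod 3). Now have (1|3).
(1|3) = 1. Collecting the sign factors: 1.
(-380|701) = 1, and 701 is prime, so -380 is a quadratic residue mod 701.

yes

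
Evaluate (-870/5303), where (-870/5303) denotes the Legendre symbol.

(-870/5303)
  = (4433/5303)    [-870 ≡ 4433 mod 5303]
  = (5303/4433)    [QR: 4433 ≡ 1 mod 4, sign kept]
  = (870/4433)    [5303 ≡ 870 mod 4433]
  = (435/4433)    [4433 ≡ 1 mod 8 ⇒ (2/4433) = +1]
  = (4433/435)    [QR: 4433 ≡ 1 mod 4, sign kept]
  = (83/435)    [4433 ≡ 83 mod 435]
  = -(435/83)    [QR: both ≡ 3 mod 4, sign flips]
  = -(20/83)    [435 ≡ 20 mod 83]
  = -(5/83)    [83 ≡ 3 mod 8 ⇒ (2/83)^2 = +1]
  = -(83/5)    [QR: 5 ≡ 1 mod 4, sign kept]
  = -(3/5)    [83 ≡ 3 mod 5]
  = -(5/3)    [QR: 5 ≡ 1 mod 4, sign kept]
  = -(2/3)    [5 ≡ 2 mod 3]
  = (1/3)    [3 ≡ 3 mod 8 ⇒ (2/3) = -1]
  = 1    [(1/3) = 1]

1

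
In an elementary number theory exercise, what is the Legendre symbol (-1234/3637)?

-1

(-1234/3637)
  = (2403/3637)    [-1234 ≡ 2403 mod 3637]
  = (3637/2403)    [QR: 3637 ≡ 1 mod 4, sign kept]
  = (1234/2403)    [3637 ≡ 1234 mod 2403]
  = -(617/2403)    [2403 ≡ 3 mod 8 ⇒ (2/2403) = -1]
  = -(2403/617)    [QR: 617 ≡ 1 mod 4, sign kept]
  = -(552/617)    [2403 ≡ 552 mod 617]
  = -(69/617)    [617 ≡ 1 mod 8 ⇒ (2/617)^3 = +1]
  = -(617/69)    [QR: 69 ≡ 1 mod 4, sign kept]
  = -(65/69)    [617 ≡ 65 mod 69]
  = -(69/65)    [QR: 65 ≡ 1 mod 4, sign kept]
  = -(4/65)    [69 ≡ 4 mod 65]
  = -(1/65)    [65 ≡ 1 mod 8 ⇒ (2/65)^2 = +1]
  = -1    [(1/65) = 1]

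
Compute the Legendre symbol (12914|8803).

Reduce the numerator: 12914 ≡ 4111 (mod 8803), so (12914|8803) = (4111|8803).
Both 4111 ≡ 3 and 8803 ≡ 3 (mod 4), so reciprocity gives (4111|8803) = -(8803|4111). Reduce: 8803 ≡ 581 (mod 4111). Now have -(581|4111).
581 ≡ 1 (mod 4), so quadratic reciprocity gives (581|4111) = (4111|581). Reduce: 4111 ≡ 44 (mod 581). Now have -(44|581).
Factor out 2: 44 = 2^2·11. Since 581 ≡ 5 (mod 8), (2|581) = -1, and (2|581)^2 = +1. Now have -(11|581).
581 ≡ 1 (mod 4), so quadratic reciprocity gives (11|581) = (581|11). Reduce: 581 ≡ 9 (mod 11). Now have -(9|11).
9 ≡ 1 (mod 4), so quadratic reciprocity gives (9|11) = (11|9). Reduce: 11 ≡ 2 (mod 9). Now have -(2|9).
Factor out 2: 2 = 2. Since 9 ≡ 1 (mod 8), (2|9) = +1. Now have -(1|9).
(1|9) = 1. Collecting the sign factors: -1.

-1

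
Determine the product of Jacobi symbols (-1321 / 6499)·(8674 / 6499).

-1

By multiplicativity, (-1321·8674 / 6499) = (-1321 / 6499)·(8674 / 6499).
First factor (-1321 / 6499):
Pull out -1: (-1321 / 6499) = (-1 / 6499)·(1321 / 6499). Since 6499 ≡ 3 (mod 4), (-1 / 6499) = -1. Now have -(1321 / 6499).
1321 ≡ 1 (mod 4), so quadratic reciprocity gives (1321 / 6499) = (6499 / 1321). Reduce: 6499 ≡ 1215 (mod 1321). Now have -(1215 / 1321).
1321 ≡ 1 (mod 4), so quadratic reciprocity gives (1215 / 1321) = (1321 / 1215). Reduce: 1321 ≡ 106 (mod 1215). Now have -(106 / 1215).
Factor out 2: 106 = 2·53. Since 1215 ≡ 7 (mod 8), (2 / 1215) = +1. Now have -(53 / 1215).
53 ≡ 1 (mod 4), so quadratic reciprocity gives (53 / 1215) = (1215 / 53). Reduce: 1215 ≡ 49 (mod 53). Now have -(49 / 53).
49 ≡ 1 (mod 4), so quadratic reciprocity gives (49 / 53) = (53 / 49). Reduce: 53 ≡ 4 (mod 49). Now have -(4 / 49).
Factor out 2: 4 = 2^2. Since 49 ≡ 1 (mod 8), (2 / 49) = +1, and (2 / 49)^2 = +1. Now have -(1 / 49).
(1 / 49) = 1. Collecting the sign factors: -1.
Second factor (8674 / 6499):
Reduce the numerator: 8674 ≡ 2175 (mod 6499), so (8674 / 6499) = (2175 / 6499).
Both 2175 ≡ 3 and 6499 ≡ 3 (mod 4), so reciprocity gives (2175 / 6499) = -(6499 / 2175). Reduce: 6499 ≡ 2149 (mod 2175). Now have -(2149 / 2175).
2149 ≡ 1 (mod 4), so quadratic reciprocity gives (2149 / 2175) = (2175 / 2149). Reduce: 2175 ≡ 26 (mod 2149). Now have -(26 / 2149).
Factor out 2: 26 = 2·13. Since 2149 ≡ 5 (mod 8), (2 / 2149) = -1. Now have (13 / 2149).
13 ≡ 1 (mod 4), so quadratic reciprocity gives (13 / 2149) = (2149 / 13). Reduce: 2149 ≡ 4 (mod 13). Now have (4 / 13).
Factor out 2: 4 = 2^2. Since 13 ≡ 5 (mod 8), (2 / 13) = -1, and (2 / 13)^2 = +1. Now have (1 / 13).
(1 / 13) = 1. Collecting the sign factors: 1.
Product: (-1)·(1) = -1.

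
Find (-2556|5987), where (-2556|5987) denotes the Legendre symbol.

-1

(-2556|5987)
  = (3431|5987)    [-2556 ≡ 3431 mod 5987]
  = -(5987|3431)    [QR: both ≡ 3 mod 4, sign flips]
  = -(2556|3431)    [5987 ≡ 2556 mod 3431]
  = -(639|3431)    [3431 ≡ 7 mod 8 ⇒ (2|3431)^2 = +1]
  = (3431|639)    [QR: both ≡ 3 mod 4, sign flips]
  = (236|639)    [3431 ≡ 236 mod 639]
  = (59|639)    [639 ≡ 7 mod 8 ⇒ (2|639)^2 = +1]
  = -(639|59)    [QR: both ≡ 3 mod 4, sign flips]
  = -(49|59)    [639 ≡ 49 mod 59]
  = -(59|49)    [QR: 49 ≡ 1 mod 4, sign kept]
  = -(10|49)    [59 ≡ 10 mod 49]
  = -(5|49)    [49 ≡ 1 mod 8 ⇒ (2|49) = +1]
  = -(49|5)    [QR: 5 ≡ 1 mod 4, sign kept]
  = -(4|5)    [49 ≡ 4 mod 5]
  = -(1|5)    [5 ≡ 5 mod 8 ⇒ (2|5)^2 = +1]
  = -1    [(1|5) = 1]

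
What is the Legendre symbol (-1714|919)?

(-1714|919)
  = (124|919)    [-1714 ≡ 124 mod 919]
  = (31|919)    [919 ≡ 7 mod 8 ⇒ (2|919)^2 = +1]
  = -(919|31)    [QR: both ≡ 3 mod 4, sign flips]
  = -(20|31)    [919 ≡ 20 mod 31]
  = -(5|31)    [31 ≡ 7 mod 8 ⇒ (2|31)^2 = +1]
  = -(31|5)    [QR: 5 ≡ 1 mod 4, sign kept]
  = -(1|5)    [31 ≡ 1 mod 5]
  = -1    [(1|5) = 1]

-1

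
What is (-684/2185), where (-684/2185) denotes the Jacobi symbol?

0

(-684/2185)
  = (1501/2185)    [-684 ≡ 1501 mod 2185]
  = (2185/1501)    [QR: 1501 ≡ 1 mod 4, sign kept]
  = (684/1501)    [2185 ≡ 684 mod 1501]
  = (171/1501)    [1501 ≡ 5 mod 8 ⇒ (2/1501)^2 = +1]
  = (1501/171)    [QR: 1501 ≡ 1 mod 4, sign kept]
  = (133/171)    [1501 ≡ 133 mod 171]
  = (171/133)    [QR: 133 ≡ 1 mod 4, sign kept]
  = (38/133)    [171 ≡ 38 mod 133]
  = -(19/133)    [133 ≡ 5 mod 8 ⇒ (2/133) = -1]
  = -(133/19)    [QR: 133 ≡ 1 mod 4, sign kept]
  = -(0/19)    [133 ≡ 0 mod 19]
  = 0    [numerator 0, gcd > 1]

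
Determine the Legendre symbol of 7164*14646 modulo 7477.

By multiplicativity, (7164·14646 / 7477) = (7164 / 7477)·(14646 / 7477).
First factor (7164 / 7477):
(7164 / 7477)
  = (1791 / 7477)    [7477 ≡ 5 mod 8 ⇒ (2 / 7477)^2 = +1]
  = (7477 / 1791)    [QR: 7477 ≡ 1 mod 4, sign kept]
  = (313 / 1791)    [7477 ≡ 313 mod 1791]
  = (1791 / 313)    [QR: 313 ≡ 1 mod 4, sign kept]
  = (226 / 313)    [1791 ≡ 226 mod 313]
  = (113 / 313)    [313 ≡ 1 mod 8 ⇒ (2 / 313) = +1]
  = (313 / 113)    [QR: 113 ≡ 1 mod 4, sign kept]
  = (87 / 113)    [313 ≡ 87 mod 113]
  = (113 / 87)    [QR: 113 ≡ 1 mod 4, sign kept]
  = (26 / 87)    [113 ≡ 26 mod 87]
  = (13 / 87)    [87 ≡ 7 mod 8 ⇒ (2 / 87) = +1]
  = (87 / 13)    [QR: 13 ≡ 1 mod 4, sign kept]
  = (9 / 13)    [87 ≡ 9 mod 13]
  = (13 / 9)    [QR: 9 ≡ 1 mod 4, sign kept]
  = (4 / 9)    [13 ≡ 4 mod 9]
  = (1 / 9)    [9 ≡ 1 mod 8 ⇒ (2 / 9)^2 = +1]
  = 1    [(1 / 9) = 1]
Second factor (14646 / 7477):
(14646 / 7477)
  = (7169 / 7477)    [14646 ≡ 7169 mod 7477]
  = (7477 / 7169)    [QR: 7169 ≡ 1 mod 4, sign kept]
  = (308 / 7169)    [7477 ≡ 308 mod 7169]
  = (77 / 7169)    [7169 ≡ 1 mod 8 ⇒ (2 / 7169)^2 = +1]
  = (7169 / 77)    [QR: 77 ≡ 1 mod 4, sign kept]
  = (8 / 77)    [7169 ≡ 8 mod 77]
  = -(1 / 77)    [77 ≡ 5 mod 8 ⇒ (2 / 77)^3 = -1]
  = -1    [(1 / 77) = 1]
Product: (1)·(-1) = -1.

-1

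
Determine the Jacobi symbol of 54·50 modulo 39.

0

By multiplicativity, (54·50 / 39) = (54 / 39)·(50 / 39).
First factor (54 / 39):
Reduce the numerator: 54 ≡ 15 (mod 39), so (54 / 39) = (15 / 39).
Both 15 ≡ 3 and 39 ≡ 3 (mod 4), so reciprocity gives (15 / 39) = -(39 / 15). Reduce: 39 ≡ 9 (mod 15). Now have -(9 / 15).
9 ≡ 1 (mod 4), so quadratic reciprocity gives (9 / 15) = (15 / 9). Reduce: 15 ≡ 6 (mod 9). Now have -(6 / 9).
Factor out 2: 6 = 2·3. Since 9 ≡ 1 (mod 8), (2 / 9) = +1. Now have -(3 / 9).
9 ≡ 1 (mod 4), so quadratic reciprocity gives (3 / 9) = (9 / 3). Reduce: 9 ≡ 0 (mod 3). Now have -(0 / 3).
The numerator is now 0 with denominator 3 > 1: the symbol is 0.
Second factor (50 / 39):
Reduce the numerator: 50 ≡ 11 (mod 39), so (50 / 39) = (11 / 39).
Both 11 ≡ 3 and 39 ≡ 3 (mod 4), so reciprocity gives (11 / 39) = -(39 / 11). Reduce: 39 ≡ 6 (mod 11). Now have -(6 / 11).
Factor out 2: 6 = 2·3. Since 11 ≡ 3 (mod 8), (2 / 11) = -1. Now have (3 / 11).
Both 3 ≡ 3 and 11 ≡ 3 (mod 4), so reciprocity gives (3 / 11) = -(11 / 3). Reduce: 11 ≡ 2 (mod 3). Now have -(2 / 3).
Factor out 2: 2 = 2. Since 3 ≡ 3 (mod 8), (2 / 3) = -1. Now have (1 / 3).
(1 / 3) = 1. Collecting the sign factors: 1.
Product: (0)·(1) = 0.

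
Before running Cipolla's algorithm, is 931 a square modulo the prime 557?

yes

Reduce the numerator: 931 ≡ 374 (mod 557), so (931/557) = (374/557).
Factor out 2: 374 = 2·187. Since 557 ≡ 5 (mod 8), (2/557) = -1. Now have -(187/557).
557 ≡ 1 (mod 4), so quadratic reciprocity gives (187/557) = (557/187). Reduce: 557 ≡ 183 (mod 187). Now have -(183/187).
Both 183 ≡ 3 and 187 ≡ 3 (mod 4), so reciprocity gives (183/187) = -(187/183). Reduce: 187 ≡ 4 (mod 183). Now have (4/183).
Factor out 2: 4 = 2^2. Since 183 ≡ 7 (mod 8), (2/183) = +1, and (2/183)^2 = +1. Now have (1/183).
(1/183) = 1. Collecting the sign factors: 1.
The Legendre symbol is 1, so x^2 ≡ 931 (mod 557) has solution.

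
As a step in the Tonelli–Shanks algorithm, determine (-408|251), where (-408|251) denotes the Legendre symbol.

1

Reduce the numerator: -408 ≡ 94 (mod 251), so (-408|251) = (94|251).
Factor out 2: 94 = 2·47. Since 251 ≡ 3 (mod 8), (2|251) = -1. Now have -(47|251).
Both 47 ≡ 3 and 251 ≡ 3 (mod 4), so reciprocity gives (47|251) = -(251|47). Reduce: 251 ≡ 16 (mod 47). Now have (16|47).
Factor out 2: 16 = 2^4. Since 47 ≡ 7 (mod 8), (2|47) = +1, and (2|47)^4 = +1. Now have (1|47).
(1|47) = 1. Collecting the sign factors: 1.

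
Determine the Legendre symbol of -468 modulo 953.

(-468 / 953)
  = (485 / 953)    [-468 ≡ 485 mod 953]
  = (953 / 485)    [QR: 485 ≡ 1 mod 4, sign kept]
  = (468 / 485)    [953 ≡ 468 mod 485]
  = (117 / 485)    [485 ≡ 5 mod 8 ⇒ (2 / 485)^2 = +1]
  = (485 / 117)    [QR: 117 ≡ 1 mod 4, sign kept]
  = (17 / 117)    [485 ≡ 17 mod 117]
  = (117 / 17)    [QR: 17 ≡ 1 mod 4, sign kept]
  = (15 / 17)    [117 ≡ 15 mod 17]
  = (17 / 15)    [QR: 17 ≡ 1 mod 4, sign kept]
  = (2 / 15)    [17 ≡ 2 mod 15]
  = (1 / 15)    [15 ≡ 7 mod 8 ⇒ (2 / 15) = +1]
  = 1    [(1 / 15) = 1]

1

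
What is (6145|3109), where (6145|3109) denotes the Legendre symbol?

-1

(6145|3109)
  = (3036|3109)    [6145 ≡ 3036 mod 3109]
  = (759|3109)    [3109 ≡ 5 mod 8 ⇒ (2|3109)^2 = +1]
  = (3109|759)    [QR: 3109 ≡ 1 mod 4, sign kept]
  = (73|759)    [3109 ≡ 73 mod 759]
  = (759|73)    [QR: 73 ≡ 1 mod 4, sign kept]
  = (29|73)    [759 ≡ 29 mod 73]
  = (73|29)    [QR: 29 ≡ 1 mod 4, sign kept]
  = (15|29)    [73 ≡ 15 mod 29]
  = (29|15)    [QR: 29 ≡ 1 mod 4, sign kept]
  = (14|15)    [29 ≡ 14 mod 15]
  = (7|15)    [15 ≡ 7 mod 8 ⇒ (2|15) = +1]
  = -(15|7)    [QR: both ≡ 3 mod 4, sign flips]
  = -(1|7)    [15 ≡ 1 mod 7]
  = -1    [(1|7) = 1]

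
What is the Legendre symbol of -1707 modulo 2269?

1

Pull out -1: (-1707/2269) = (-1/2269)·(1707/2269). Since 2269 ≡ 1 (mod 4), (-1/2269) = +1. Now have (1707/2269).
2269 ≡ 1 (mod 4), so quadratic reciprocity gives (1707/2269) = (2269/1707). Reduce: 2269 ≡ 562 (mod 1707). Now have (562/1707).
Factor out 2: 562 = 2·281. Since 1707 ≡ 3 (mod 8), (2/1707) = -1. Now have -(281/1707).
281 ≡ 1 (mod 4), so quadratic reciprocity gives (281/1707) = (1707/281). Reduce: 1707 ≡ 21 (mod 281). Now have -(21/281).
21 ≡ 1 (mod 4), so quadratic reciprocity gives (21/281) = (281/21). Reduce: 281 ≡ 8 (mod 21). Now have -(8/21).
Factor out 2: 8 = 2^3. Since 21 ≡ 5 (mod 8), (2/21) = -1, and (2/21)^3 = -1. Now have (1/21).
(1/21) = 1. Collecting the sign factors: 1.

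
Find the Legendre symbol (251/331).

-1

(251/331)
  = -(331/251)    [QR: both ≡ 3 mod 4, sign flips]
  = -(80/251)    [331 ≡ 80 mod 251]
  = -(5/251)    [251 ≡ 3 mod 8 ⇒ (2/251)^4 = +1]
  = -(251/5)    [QR: 5 ≡ 1 mod 4, sign kept]
  = -(1/5)    [251 ≡ 1 mod 5]
  = -1    [(1/5) = 1]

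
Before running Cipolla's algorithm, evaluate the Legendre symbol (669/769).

(669/769)
  = (769/669)    [QR: 669 ≡ 1 mod 4, sign kept]
  = (100/669)    [769 ≡ 100 mod 669]
  = (25/669)    [669 ≡ 5 mod 8 ⇒ (2/669)^2 = +1]
  = (669/25)    [QR: 25 ≡ 1 mod 4, sign kept]
  = (19/25)    [669 ≡ 19 mod 25]
  = (25/19)    [QR: 25 ≡ 1 mod 4, sign kept]
  = (6/19)    [25 ≡ 6 mod 19]
  = -(3/19)    [19 ≡ 3 mod 8 ⇒ (2/19) = -1]
  = (19/3)    [QR: both ≡ 3 mod 4, sign flips]
  = (1/3)    [19 ≡ 1 mod 3]
  = 1    [(1/3) = 1]

1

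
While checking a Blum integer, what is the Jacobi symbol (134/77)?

-1

(134/77)
  = (57/77)    [134 ≡ 57 mod 77]
  = (77/57)    [QR: 57 ≡ 1 mod 4, sign kept]
  = (20/57)    [77 ≡ 20 mod 57]
  = (5/57)    [57 ≡ 1 mod 8 ⇒ (2/57)^2 = +1]
  = (57/5)    [QR: 5 ≡ 1 mod 4, sign kept]
  = (2/5)    [57 ≡ 2 mod 5]
  = -(1/5)    [5 ≡ 5 mod 8 ⇒ (2/5) = -1]
  = -1    [(1/5) = 1]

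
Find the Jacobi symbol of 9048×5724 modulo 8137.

-1

By multiplicativity, (9048·5724/8137) = (9048/8137)·(5724/8137).
First factor (9048/8137):
(9048/8137)
  = (911/8137)    [9048 ≡ 911 mod 8137]
  = (8137/911)    [QR: 8137 ≡ 1 mod 4, sign kept]
  = (849/911)    [8137 ≡ 849 mod 911]
  = (911/849)    [QR: 849 ≡ 1 mod 4, sign kept]
  = (62/849)    [911 ≡ 62 mod 849]
  = (31/849)    [849 ≡ 1 mod 8 ⇒ (2/849) = +1]
  = (849/31)    [QR: 849 ≡ 1 mod 4, sign kept]
  = (12/31)    [849 ≡ 12 mod 31]
  = (3/31)    [31 ≡ 7 mod 8 ⇒ (2/31)^2 = +1]
  = -(31/3)    [QR: both ≡ 3 mod 4, sign flips]
  = -(1/3)    [31 ≡ 1 mod 3]
  = -1    [(1/3) = 1]
Second factor (5724/8137):
(5724/8137)
  = (1431/8137)    [8137 ≡ 1 mod 8 ⇒ (2/8137)^2 = +1]
  = (8137/1431)    [QR: 8137 ≡ 1 mod 4, sign kept]
  = (982/1431)    [8137 ≡ 982 mod 1431]
  = (491/1431)    [1431 ≡ 7 mod 8 ⇒ (2/1431) = +1]
  = -(1431/491)    [QR: both ≡ 3 mod 4, sign flips]
  = -(449/491)    [1431 ≡ 449 mod 491]
  = -(491/449)    [QR: 449 ≡ 1 mod 4, sign kept]
  = -(42/449)    [491 ≡ 42 mod 449]
  = -(21/449)    [449 ≡ 1 mod 8 ⇒ (2/449) = +1]
  = -(449/21)    [QR: 21 ≡ 1 mod 4, sign kept]
  = -(8/21)    [449 ≡ 8 mod 21]
  = (1/21)    [21 ≡ 5 mod 8 ⇒ (2/21)^3 = -1]
  = 1    [(1/21) = 1]
Product: (-1)·(1) = -1.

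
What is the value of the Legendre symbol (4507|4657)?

4657 ≡ 1 (mod 4), so quadratic reciprocity gives (4507|4657) = (4657|4507). Reduce: 4657 ≡ 150 (mod 4507). Now have (150|4507).
Factor out 2: 150 = 2·75. Since 4507 ≡ 3 (mod 8), (2|4507) = -1. Now have -(75|4507).
Both 75 ≡ 3 and 4507 ≡ 3 (mod 4), so reciprocity gives (75|4507) = -(4507|75). Reduce: 4507 ≡ 7 (mod 75). Now have (7|75).
Both 7 ≡ 3 and 75 ≡ 3 (mod 4), so reciprocity gives (7|75) = -(75|7). Reduce: 75 ≡ 5 (mod 7). Now have -(5|7).
5 ≡ 1 (mod 4), so quadratic reciprocity gives (5|7) = (7|5). Reduce: 7 ≡ 2 (mod 5). Now have -(2|5).
Factor out 2: 2 = 2. Since 5 ≡ 5 (mod 8), (2|5) = -1. Now have (1|5).
(1|5) = 1. Collecting the sign factors: 1.

1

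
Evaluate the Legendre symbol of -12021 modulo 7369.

1

(-12021 / 7369)
  = (2717 / 7369)    [-12021 ≡ 2717 mod 7369]
  = (7369 / 2717)    [QR: 2717 ≡ 1 mod 4, sign kept]
  = (1935 / 2717)    [7369 ≡ 1935 mod 2717]
  = (2717 / 1935)    [QR: 2717 ≡ 1 mod 4, sign kept]
  = (782 / 1935)    [2717 ≡ 782 mod 1935]
  = (391 / 1935)    [1935 ≡ 7 mod 8 ⇒ (2 / 1935) = +1]
  = -(1935 / 391)    [QR: both ≡ 3 mod 4, sign flips]
  = -(371 / 391)    [1935 ≡ 371 mod 391]
  = (391 / 371)    [QR: both ≡ 3 mod 4, sign flips]
  = (20 / 371)    [391 ≡ 20 mod 371]
  = (5 / 371)    [371 ≡ 3 mod 8 ⇒ (2 / 371)^2 = +1]
  = (371 / 5)    [QR: 5 ≡ 1 mod 4, sign kept]
  = (1 / 5)    [371 ≡ 1 mod 5]
  = 1    [(1 / 5) = 1]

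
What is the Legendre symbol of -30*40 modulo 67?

By multiplicativity, (-30·40 / 67) = (-30 / 67)·(40 / 67).
First factor (-30 / 67):
Pull out -1: (-30 / 67) = (-1 / 67)·(30 / 67). Since 67 ≡ 3 (mod 4), (-1 / 67) = -1. Now have -(30 / 67).
Factor out 2: 30 = 2·15. Since 67 ≡ 3 (mod 8), (2 / 67) = -1. Now have (15 / 67).
Both 15 ≡ 3 and 67 ≡ 3 (mod 4), so reciprocity gives (15 / 67) = -(67 / 15). Reduce: 67 ≡ 7 (mod 15). Now have -(7 / 15).
Both 7 ≡ 3 and 15 ≡ 3 (mod 4), so reciprocity gives (7 / 15) = -(15 / 7). Reduce: 15 ≡ 1 (mod 7). Now have (1 / 7).
(1 / 7) = 1. Collecting the sign factors: 1.
Second factor (40 / 67):
Factor out 2: 40 = 2^3·5. Since 67 ≡ 3 (mod 8), (2 / 67) = -1, and (2 / 67)^3 = -1. Now have -(5 / 67).
5 ≡ 1 (mod 4), so quadratic reciprocity gives (5 / 67) = (67 / 5). Reduce: 67 ≡ 2 (mod 5). Now have -(2 / 5).
Factor out 2: 2 = 2. Since 5 ≡ 5 (mod 8), (2 / 5) = -1. Now have (1 / 5).
(1 / 5) = 1. Collecting the sign factors: 1.
Product: (1)·(1) = 1.

1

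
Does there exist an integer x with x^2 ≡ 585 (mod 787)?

yes

585 ≡ 1 (mod 4), so quadratic reciprocity gives (585/787) = (787/585). Reduce: 787 ≡ 202 (mod 585). Now have (202/585).
Factor out 2: 202 = 2·101. Since 585 ≡ 1 (mod 8), (2/585) = +1. Now have (101/585).
101 ≡ 1 (mod 4), so quadratic reciprocity gives (101/585) = (585/101). Reduce: 585 ≡ 80 (mod 101). Now have (80/101).
Factor out 2: 80 = 2^4·5. Since 101 ≡ 5 (mod 8), (2/101) = -1, and (2/101)^4 = +1. Now have (5/101).
5 ≡ 1 (mod 4), so quadratic reciprocity gives (5/101) = (101/5). Reduce: 101 ≡ 1 (mod 5). Now have (1/5).
(1/5) = 1. Collecting the sign factors: 1.
The Legendre symbol is 1, so x^2 ≡ 585 (mod 787) has solution.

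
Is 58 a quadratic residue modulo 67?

no

Factor out 2: 58 = 2·29. Since 67 ≡ 3 (mod 8), (2/67) = -1. Now have -(29/67).
29 ≡ 1 (mod 4), so quadratic reciprocity gives (29/67) = (67/29). Reduce: 67 ≡ 9 (mod 29). Now have -(9/29).
9 ≡ 1 (mod 4), so quadratic reciprocity gives (9/29) = (29/9). Reduce: 29 ≡ 2 (mod 9). Now have -(2/9).
Factor out 2: 2 = 2. Since 9 ≡ 1 (mod 8), (2/9) = +1. Now have -(1/9).
(1/9) = 1. Collecting the sign factors: -1.
(58/67) = -1, and 67 is prime, so 58 is not a quadratic residue mod 67.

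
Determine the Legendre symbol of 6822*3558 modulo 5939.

1

By multiplicativity, (6822·3558|5939) = (6822|5939)·(3558|5939).
First factor (6822|5939):
(6822|5939)
  = (883|5939)    [6822 ≡ 883 mod 5939]
  = -(5939|883)    [QR: both ≡ 3 mod 4, sign flips]
  = -(641|883)    [5939 ≡ 641 mod 883]
  = -(883|641)    [QR: 641 ≡ 1 mod 4, sign kept]
  = -(242|641)    [883 ≡ 242 mod 641]
  = -(121|641)    [641 ≡ 1 mod 8 ⇒ (2|641) = +1]
  = -(641|121)    [QR: 121 ≡ 1 mod 4, sign kept]
  = -(36|121)    [641 ≡ 36 mod 121]
  = -(9|121)    [121 ≡ 1 mod 8 ⇒ (2|121)^2 = +1]
  = -(121|9)    [QR: 9 ≡ 1 mod 4, sign kept]
  = -(4|9)    [121 ≡ 4 mod 9]
  = -(1|9)    [9 ≡ 1 mod 8 ⇒ (2|9)^2 = +1]
  = -1    [(1|9) = 1]
Second factor (3558|5939):
(3558|5939)
  = -(1779|5939)    [5939 ≡ 3 mod 8 ⇒ (2|5939) = -1]
  = (5939|1779)    [QR: both ≡ 3 mod 4, sign flips]
  = (602|1779)    [5939 ≡ 602 mod 1779]
  = -(301|1779)    [1779 ≡ 3 mod 8 ⇒ (2|1779) = -1]
  = -(1779|301)    [QR: 301 ≡ 1 mod 4, sign kept]
  = -(274|301)    [1779 ≡ 274 mod 301]
  = (137|301)    [301 ≡ 5 mod 8 ⇒ (2|301) = -1]
  = (301|137)    [QR: 137 ≡ 1 mod 4, sign kept]
  = (27|137)    [301 ≡ 27 mod 137]
  = (137|27)    [QR: 137 ≡ 1 mod 4, sign kept]
  = (2|27)    [137 ≡ 2 mod 27]
  = -(1|27)    [27 ≡ 3 mod 8 ⇒ (2|27) = -1]
  = -1    [(1|27) = 1]
Product: (-1)·(-1) = 1.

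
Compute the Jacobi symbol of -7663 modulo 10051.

-1

(-7663 / 10051)
  = (2388 / 10051)    [-7663 ≡ 2388 mod 10051]
  = (597 / 10051)    [10051 ≡ 3 mod 8 ⇒ (2 / 10051)^2 = +1]
  = (10051 / 597)    [QR: 597 ≡ 1 mod 4, sign kept]
  = (499 / 597)    [10051 ≡ 499 mod 597]
  = (597 / 499)    [QR: 597 ≡ 1 mod 4, sign kept]
  = (98 / 499)    [597 ≡ 98 mod 499]
  = -(49 / 499)    [499 ≡ 3 mod 8 ⇒ (2 / 499) = -1]
  = -(499 / 49)    [QR: 49 ≡ 1 mod 4, sign kept]
  = -(9 / 49)    [499 ≡ 9 mod 49]
  = -(49 / 9)    [QR: 9 ≡ 1 mod 4, sign kept]
  = -(4 / 9)    [49 ≡ 4 mod 9]
  = -(1 / 9)    [9 ≡ 1 mod 8 ⇒ (2 / 9)^2 = +1]
  = -1    [(1 / 9) = 1]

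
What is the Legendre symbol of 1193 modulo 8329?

1

(1193/8329)
  = (8329/1193)    [QR: 1193 ≡ 1 mod 4, sign kept]
  = (1171/1193)    [8329 ≡ 1171 mod 1193]
  = (1193/1171)    [QR: 1193 ≡ 1 mod 4, sign kept]
  = (22/1171)    [1193 ≡ 22 mod 1171]
  = -(11/1171)    [1171 ≡ 3 mod 8 ⇒ (2/1171) = -1]
  = (1171/11)    [QR: both ≡ 3 mod 4, sign flips]
  = (5/11)    [1171 ≡ 5 mod 11]
  = (11/5)    [QR: 5 ≡ 1 mod 4, sign kept]
  = (1/5)    [11 ≡ 1 mod 5]
  = 1    [(1/5) = 1]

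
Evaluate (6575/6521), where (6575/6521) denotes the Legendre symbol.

Reduce the numerator: 6575 ≡ 54 (mod 6521), so (6575/6521) = (54/6521).
Factor out 2: 54 = 2·27. Since 6521 ≡ 1 (mod 8), (2/6521) = +1. Now have (27/6521).
6521 ≡ 1 (mod 4), so quadratic reciprocity gives (27/6521) = (6521/27). Reduce: 6521 ≡ 14 (mod 27). Now have (14/27).
Factor out 2: 14 = 2·7. Since 27 ≡ 3 (mod 8), (2/27) = -1. Now have -(7/27).
Both 7 ≡ 3 and 27 ≡ 3 (mod 4), so reciprocity gives (7/27) = -(27/7). Reduce: 27 ≡ 6 (mod 7). Now have (6/7).
Factor out 2: 6 = 2·3. Since 7 ≡ 7 (mod 8), (2/7) = +1. Now have (3/7).
Both 3 ≡ 3 and 7 ≡ 3 (mod 4), so reciprocity gives (3/7) = -(7/3). Reduce: 7 ≡ 1 (mod 3). Now have -(1/3).
(1/3) = 1. Collecting the sign factors: -1.

-1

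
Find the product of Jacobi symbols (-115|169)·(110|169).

By multiplicativity, (-115·110|169) = (-115|169)·(110|169).
First factor (-115|169):
(-115|169)
  = (54|169)    [-115 ≡ 54 mod 169]
  = (27|169)    [169 ≡ 1 mod 8 ⇒ (2|169) = +1]
  = (169|27)    [QR: 169 ≡ 1 mod 4, sign kept]
  = (7|27)    [169 ≡ 7 mod 27]
  = -(27|7)    [QR: both ≡ 3 mod 4, sign flips]
  = -(6|7)    [27 ≡ 6 mod 7]
  = -(3|7)    [7 ≡ 7 mod 8 ⇒ (2|7) = +1]
  = (7|3)    [QR: both ≡ 3 mod 4, sign flips]
  = (1|3)    [7 ≡ 1 mod 3]
  = 1    [(1|3) = 1]
Second factor (110|169):
(110|169)
  = (55|169)    [169 ≡ 1 mod 8 ⇒ (2|169) = +1]
  = (169|55)    [QR: 169 ≡ 1 mod 4, sign kept]
  = (4|55)    [169 ≡ 4 mod 55]
  = (1|55)    [55 ≡ 7 mod 8 ⇒ (2|55)^2 = +1]
  = 1    [(1|55) = 1]
Product: (1)·(1) = 1.

1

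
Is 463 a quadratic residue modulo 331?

(463/331)
  = (132/331)    [463 ≡ 132 mod 331]
  = (33/331)    [331 ≡ 3 mod 8 ⇒ (2/331)^2 = +1]
  = (331/33)    [QR: 33 ≡ 1 mod 4, sign kept]
  = (1/33)    [331 ≡ 1 mod 33]
  = 1    [(1/33) = 1]
(463/331) = 1, and 331 is prime, so 463 is a quadratic residue mod 331.

yes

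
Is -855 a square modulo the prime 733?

no

Pull out -1: (-855/733) = (-1/733)·(855/733). Since 733 ≡ 1 (mod 4), (-1/733) = +1. Now have (855/733).
Reduce the numerator: 855 ≡ 122 (mod 733), so (855/733) = (122/733).
Factor out 2: 122 = 2·61. Since 733 ≡ 5 (mod 8), (2/733) = -1. Now have -(61/733).
61 ≡ 1 (mod 4), so quadratic reciprocity gives (61/733) = (733/61). Reduce: 733 ≡ 1 (mod 61). Now have -(1/61).
(1/61) = 1. Collecting the sign factors: -1.
(-855/733) = -1, and 733 is prime, so -855 is not a quadratic residue mod 733.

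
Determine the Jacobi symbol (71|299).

-1

(71|299)
  = -(299|71)    [QR: both ≡ 3 mod 4, sign flips]
  = -(15|71)    [299 ≡ 15 mod 71]
  = (71|15)    [QR: both ≡ 3 mod 4, sign flips]
  = (11|15)    [71 ≡ 11 mod 15]
  = -(15|11)    [QR: both ≡ 3 mod 4, sign flips]
  = -(4|11)    [15 ≡ 4 mod 11]
  = -(1|11)    [11 ≡ 3 mod 8 ⇒ (2|11)^2 = +1]
  = -1    [(1|11) = 1]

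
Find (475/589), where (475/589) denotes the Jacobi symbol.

589 ≡ 1 (mod 4), so quadratic reciprocity gives (475/589) = (589/475). Reduce: 589 ≡ 114 (mod 475). Now have (114/475).
Factor out 2: 114 = 2·57. Since 475 ≡ 3 (mod 8), (2/475) = -1. Now have -(57/475).
57 ≡ 1 (mod 4), so quadratic reciprocity gives (57/475) = (475/57). Reduce: 475 ≡ 19 (mod 57). Now have -(19/57).
57 ≡ 1 (mod 4), so quadratic reciprocity gives (19/57) = (57/19). Reduce: 57 ≡ 0 (mod 19). Now have -(0/19).
The numerator is now 0 with denominator 19 > 1: the symbol is 0.

0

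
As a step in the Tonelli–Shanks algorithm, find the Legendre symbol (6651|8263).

1

(6651|8263)
  = -(8263|6651)    [QR: both ≡ 3 mod 4, sign flips]
  = -(1612|6651)    [8263 ≡ 1612 mod 6651]
  = -(403|6651)    [6651 ≡ 3 mod 8 ⇒ (2|6651)^2 = +1]
  = (6651|403)    [QR: both ≡ 3 mod 4, sign flips]
  = (203|403)    [6651 ≡ 203 mod 403]
  = -(403|203)    [QR: both ≡ 3 mod 4, sign flips]
  = -(200|203)    [403 ≡ 200 mod 203]
  = (25|203)    [203 ≡ 3 mod 8 ⇒ (2|203)^3 = -1]
  = (203|25)    [QR: 25 ≡ 1 mod 4, sign kept]
  = (3|25)    [203 ≡ 3 mod 25]
  = (25|3)    [QR: 25 ≡ 1 mod 4, sign kept]
  = (1|3)    [25 ≡ 1 mod 3]
  = 1    [(1|3) = 1]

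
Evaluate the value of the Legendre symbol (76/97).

(76/97)
  = (19/97)    [97 ≡ 1 mod 8 ⇒ (2/97)^2 = +1]
  = (97/19)    [QR: 97 ≡ 1 mod 4, sign kept]
  = (2/19)    [97 ≡ 2 mod 19]
  = -(1/19)    [19 ≡ 3 mod 8 ⇒ (2/19) = -1]
  = -1    [(1/19) = 1]

-1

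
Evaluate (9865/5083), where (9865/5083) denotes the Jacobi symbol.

-1

(9865/5083)
  = (4782/5083)    [9865 ≡ 4782 mod 5083]
  = -(2391/5083)    [5083 ≡ 3 mod 8 ⇒ (2/5083) = -1]
  = (5083/2391)    [QR: both ≡ 3 mod 4, sign flips]
  = (301/2391)    [5083 ≡ 301 mod 2391]
  = (2391/301)    [QR: 301 ≡ 1 mod 4, sign kept]
  = (284/301)    [2391 ≡ 284 mod 301]
  = (71/301)    [301 ≡ 5 mod 8 ⇒ (2/301)^2 = +1]
  = (301/71)    [QR: 301 ≡ 1 mod 4, sign kept]
  = (17/71)    [301 ≡ 17 mod 71]
  = (71/17)    [QR: 17 ≡ 1 mod 4, sign kept]
  = (3/17)    [71 ≡ 3 mod 17]
  = (17/3)    [QR: 17 ≡ 1 mod 4, sign kept]
  = (2/3)    [17 ≡ 2 mod 3]
  = -(1/3)    [3 ≡ 3 mod 8 ⇒ (2/3) = -1]
  = -1    [(1/3) = 1]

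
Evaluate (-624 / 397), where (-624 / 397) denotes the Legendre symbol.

Reduce the numerator: -624 ≡ 170 (mod 397), so (-624 / 397) = (170 / 397).
Factor out 2: 170 = 2·85. Since 397 ≡ 5 (mod 8), (2 / 397) = -1. Now have -(85 / 397).
85 ≡ 1 (mod 4), so quadratic reciprocity gives (85 / 397) = (397 / 85). Reduce: 397 ≡ 57 (mod 85). Now have -(57 / 85).
57 ≡ 1 (mod 4), so quadratic reciprocity gives (57 / 85) = (85 / 57). Reduce: 85 ≡ 28 (mod 57). Now have -(28 / 57).
Factor out 2: 28 = 2^2·7. Since 57 ≡ 1 (mod 8), (2 / 57) = +1, and (2 / 57)^2 = +1. Now have -(7 / 57).
57 ≡ 1 (mod 4), so quadratic reciprocity gives (7 / 57) = (57 / 7). Reduce: 57 ≡ 1 (mod 7). Now have -(1 / 7).
(1 / 7) = 1. Collecting the sign factors: -1.

-1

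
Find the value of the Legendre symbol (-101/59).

(-101/59)
  = -(101/59)    [59 ≡ 3 mod 4 ⇒ (-1/59) = -1]
  = -(42/59)    [101 ≡ 42 mod 59]
  = (21/59)    [59 ≡ 3 mod 8 ⇒ (2/59) = -1]
  = (59/21)    [QR: 21 ≡ 1 mod 4, sign kept]
  = (17/21)    [59 ≡ 17 mod 21]
  = (21/17)    [QR: 17 ≡ 1 mod 4, sign kept]
  = (4/17)    [21 ≡ 4 mod 17]
  = (1/17)    [17 ≡ 1 mod 8 ⇒ (2/17)^2 = +1]
  = 1    [(1/17) = 1]

1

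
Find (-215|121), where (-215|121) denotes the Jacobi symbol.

1

Pull out -1: (-215|121) = (-1|121)·(215|121). Since 121 ≡ 1 (mod 4), (-1|121) = +1. Now have (215|121).
Reduce the numerator: 215 ≡ 94 (mod 121), so (215|121) = (94|121).
Factor out 2: 94 = 2·47. Since 121 ≡ 1 (mod 8), (2|121) = +1. Now have (47|121).
121 ≡ 1 (mod 4), so quadratic reciprocity gives (47|121) = (121|47). Reduce: 121 ≡ 27 (mod 47). Now have (27|47).
Both 27 ≡ 3 and 47 ≡ 3 (mod 4), so reciprocity gives (27|47) = -(47|27). Reduce: 47 ≡ 20 (mod 27). Now have -(20|27).
Factor out 2: 20 = 2^2·5. Since 27 ≡ 3 (mod 8), (2|27) = -1, and (2|27)^2 = +1. Now have -(5|27).
5 ≡ 1 (mod 4), so quadratic reciprocity gives (5|27) = (27|5). Reduce: 27 ≡ 2 (mod 5). Now have -(2|5).
Factor out 2: 2 = 2. Since 5 ≡ 5 (mod 8), (2|5) = -1. Now have (1|5).
(1|5) = 1. Collecting the sign factors: 1.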